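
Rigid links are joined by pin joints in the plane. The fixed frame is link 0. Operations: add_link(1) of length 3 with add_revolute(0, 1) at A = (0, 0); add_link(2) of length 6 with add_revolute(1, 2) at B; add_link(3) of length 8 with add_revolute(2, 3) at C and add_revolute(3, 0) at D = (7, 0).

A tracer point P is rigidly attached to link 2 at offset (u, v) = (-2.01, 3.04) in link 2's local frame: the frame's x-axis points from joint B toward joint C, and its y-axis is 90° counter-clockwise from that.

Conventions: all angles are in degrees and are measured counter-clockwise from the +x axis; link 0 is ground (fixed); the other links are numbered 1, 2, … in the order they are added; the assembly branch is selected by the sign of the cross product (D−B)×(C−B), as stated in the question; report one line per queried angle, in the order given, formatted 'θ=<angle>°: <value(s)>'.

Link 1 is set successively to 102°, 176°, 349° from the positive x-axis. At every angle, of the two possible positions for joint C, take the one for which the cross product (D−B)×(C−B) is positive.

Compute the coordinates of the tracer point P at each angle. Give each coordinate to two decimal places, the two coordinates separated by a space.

A=(0,0), D=(7.00,0)
θ=102°: B = A + 3.00·(cos102°, sin102°) = (-0.6237, 2.9344)
θ=102°: |BD| = 8.1690
θ=102°: circle(B,6.00) ∩ circle(D,8.00): a=2.3707, h=5.5118
θ=102°:   candidates: C₊=(3.5687,7.2267) cross=45.026; C₋=(-0.3912,-3.0610) cross=-45.026
θ=102°:   branch + wants cross > 0 → take C=(3.5687,7.2267) (cross=45.026)
θ=102°: ex = (C−B)/|BC| = (0.6987,0.7154); ey = (-0.7154,0.6987)
θ=102°: P = B + -2.01·ex + 3.04·ey = (-4.2030,3.6207)
θ=176°: B = A + 3.00·(cos176°, sin176°) = (-2.9927, 0.2093)
θ=176°: |BD| = 9.9949
θ=176°: circle(B,6.00) ∩ circle(D,8.00): a=3.5967, h=4.8025
θ=176°:   candidates: C₊=(0.7038,4.9354) cross=48.000; C₋=(0.5027,-4.6674) cross=-48.000
θ=176°:   branch + wants cross > 0 → take C=(0.7038,4.9354) (cross=48.000)
θ=176°: ex = (C−B)/|BC| = (0.6161,0.7877); ey = (-0.7877,0.6161)
θ=176°: P = B + -2.01·ex + 3.04·ey = (-6.6256,0.4989)
θ=349°: B = A + 3.00·(cos349°, sin349°) = (2.9449, -0.5724)
θ=349°: |BD| = 4.0953
θ=349°: circle(B,6.00) ∩ circle(D,8.00): a=-1.3709, h=5.8413
θ=349°:   candidates: C₊=(0.7710,5.0199) cross=23.922; C₋=(2.4039,-6.5480) cross=-23.922
θ=349°:   branch + wants cross > 0 → take C=(0.7710,5.0199) (cross=23.922)
θ=349°: ex = (C−B)/|BC| = (-0.3623,0.9321); ey = (-0.9321,-0.3623)
θ=349°: P = B + -2.01·ex + 3.04·ey = (0.8397,-3.5473)

θ=102°: -4.20 3.62
θ=176°: -6.63 0.50
θ=349°: 0.84 -3.55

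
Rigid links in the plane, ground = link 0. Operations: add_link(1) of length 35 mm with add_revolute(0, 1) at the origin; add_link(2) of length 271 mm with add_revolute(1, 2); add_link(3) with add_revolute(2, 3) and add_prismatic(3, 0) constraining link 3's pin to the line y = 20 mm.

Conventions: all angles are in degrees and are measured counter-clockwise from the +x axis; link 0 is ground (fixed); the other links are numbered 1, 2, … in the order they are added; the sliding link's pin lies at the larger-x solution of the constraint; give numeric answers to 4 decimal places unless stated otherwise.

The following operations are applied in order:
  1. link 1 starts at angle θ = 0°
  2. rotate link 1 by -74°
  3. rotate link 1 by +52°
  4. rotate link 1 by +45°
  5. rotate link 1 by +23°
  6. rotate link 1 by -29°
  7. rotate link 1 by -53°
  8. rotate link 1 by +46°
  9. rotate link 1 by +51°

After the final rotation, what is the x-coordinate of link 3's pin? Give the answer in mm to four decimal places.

geometry: r = 35 mm, L = 271 mm, e = 20 mm; θ starts at 0°
rotate link 1 by -74°: θ ← 0° -74° = -74°
rotate link 1 by +52°: θ ← -74° +52° = -22°
rotate link 1 by +45°: θ ← -22° +45° = 23°
rotate link 1 by +23°: θ ← 23° +23° = 46°
rotate link 1 by -29°: θ ← 46° -29° = 17°
rotate link 1 by -53°: θ ← 17° -53° = -36°
rotate link 1 by +46°: θ ← -36° +46° = 10°
rotate link 1 by +51°: θ ← 10° +51° = 61°
crank pin P = (r cos θ, r sin θ) = (16.968337, 30.611690)
h = r sin θ − e = 30.611690 − 20 = 10.611690
x = r cos θ + √(L² − h²) = 16.968337 + 270.792157 = 287.760493

287.7605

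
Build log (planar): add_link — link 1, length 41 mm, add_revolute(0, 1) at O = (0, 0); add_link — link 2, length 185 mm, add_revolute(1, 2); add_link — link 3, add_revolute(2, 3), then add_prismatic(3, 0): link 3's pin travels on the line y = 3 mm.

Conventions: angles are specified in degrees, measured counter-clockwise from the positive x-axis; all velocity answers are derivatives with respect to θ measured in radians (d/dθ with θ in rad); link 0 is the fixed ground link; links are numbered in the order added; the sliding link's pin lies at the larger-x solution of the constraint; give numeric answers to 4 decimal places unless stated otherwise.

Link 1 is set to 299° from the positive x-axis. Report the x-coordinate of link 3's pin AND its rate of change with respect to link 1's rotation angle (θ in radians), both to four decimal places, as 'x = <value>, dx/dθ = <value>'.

geometry: r = 41 mm, L = 185 mm, e = 3 mm
crank pin P = (r cos θ, r sin θ) = (19.877194, -35.859408)
h = r sin θ − e = -35.859408 − 3 = -38.859408
x = r cos θ + √(L² − h²) = 19.877194 + 180.872735 = 200.749930
dx/dθ = −r sin θ − h·r cos θ/√(L² − h²) (θ in radians; h = -38.859408) = 40.129902

x = 200.7499, dx/dθ = 40.1299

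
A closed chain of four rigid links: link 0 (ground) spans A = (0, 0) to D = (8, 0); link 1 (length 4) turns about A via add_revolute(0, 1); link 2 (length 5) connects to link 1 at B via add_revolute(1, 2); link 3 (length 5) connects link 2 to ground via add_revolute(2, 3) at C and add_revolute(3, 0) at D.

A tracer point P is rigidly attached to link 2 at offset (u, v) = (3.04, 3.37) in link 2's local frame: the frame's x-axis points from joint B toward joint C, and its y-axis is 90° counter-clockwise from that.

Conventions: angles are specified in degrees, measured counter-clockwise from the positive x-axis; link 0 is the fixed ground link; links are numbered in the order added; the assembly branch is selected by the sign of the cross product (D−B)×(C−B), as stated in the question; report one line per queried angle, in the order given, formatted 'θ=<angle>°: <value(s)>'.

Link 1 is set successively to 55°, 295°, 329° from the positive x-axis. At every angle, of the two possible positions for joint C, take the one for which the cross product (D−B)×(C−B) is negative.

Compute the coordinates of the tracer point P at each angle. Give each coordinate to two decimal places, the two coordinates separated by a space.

A=(0,0), D=(8.00,0)
θ=55°: B = A + 4.00·(cos55°, sin55°) = (2.2943, 3.2766)
θ=55°: |BD| = 6.5796
θ=55°: circle(B,5.00) ∩ circle(D,5.00): a=3.2898, h=3.7653
θ=55°:   candidates: C₊=(7.0222,4.9035) cross=24.774; C₋=(3.2721,-1.6269) cross=-24.774
θ=55°:   branch - wants cross < 0 → take C=(3.2721,-1.6269) (cross=-24.774)
θ=55°: ex = (C−B)/|BC| = (0.1956,-0.9807); ey = (0.9807,0.1956)
θ=55°: P = B + 3.04·ex + 3.37·ey = (6.1937,0.9543)
θ=295°: B = A + 4.00·(cos295°, sin295°) = (1.6905, -3.6252)
θ=295°: |BD| = 7.2768
θ=295°: circle(B,5.00) ∩ circle(D,5.00): a=3.6384, h=3.4296
θ=295°:   candidates: C₊=(3.1367,1.1611) cross=24.956; C₋=(6.5538,-4.7863) cross=-24.956
θ=295°:   branch - wants cross < 0 → take C=(6.5538,-4.7863) (cross=-24.956)
θ=295°: ex = (C−B)/|BC| = (0.9727,-0.2322); ey = (0.2322,0.9727)
θ=295°: P = B + 3.04·ex + 3.37·ey = (5.4299,-1.0533)
θ=329°: B = A + 4.00·(cos329°, sin329°) = (3.4287, -2.0602)
θ=329°: |BD| = 5.0141
θ=329°: circle(B,5.00) ∩ circle(D,5.00): a=2.5071, h=4.3260
θ=329°:   candidates: C₊=(3.9369,2.9140) cross=21.691; C₋=(7.4918,-4.9741) cross=-21.691
θ=329°:   branch - wants cross < 0 → take C=(7.4918,-4.9741) (cross=-21.691)
θ=329°: ex = (C−B)/|BC| = (0.8126,-0.5828); ey = (0.5828,0.8126)
θ=329°: P = B + 3.04·ex + 3.37·ey = (7.8630,-1.0933)

θ=55°: 6.19 0.95
θ=295°: 5.43 -1.05
θ=329°: 7.86 -1.09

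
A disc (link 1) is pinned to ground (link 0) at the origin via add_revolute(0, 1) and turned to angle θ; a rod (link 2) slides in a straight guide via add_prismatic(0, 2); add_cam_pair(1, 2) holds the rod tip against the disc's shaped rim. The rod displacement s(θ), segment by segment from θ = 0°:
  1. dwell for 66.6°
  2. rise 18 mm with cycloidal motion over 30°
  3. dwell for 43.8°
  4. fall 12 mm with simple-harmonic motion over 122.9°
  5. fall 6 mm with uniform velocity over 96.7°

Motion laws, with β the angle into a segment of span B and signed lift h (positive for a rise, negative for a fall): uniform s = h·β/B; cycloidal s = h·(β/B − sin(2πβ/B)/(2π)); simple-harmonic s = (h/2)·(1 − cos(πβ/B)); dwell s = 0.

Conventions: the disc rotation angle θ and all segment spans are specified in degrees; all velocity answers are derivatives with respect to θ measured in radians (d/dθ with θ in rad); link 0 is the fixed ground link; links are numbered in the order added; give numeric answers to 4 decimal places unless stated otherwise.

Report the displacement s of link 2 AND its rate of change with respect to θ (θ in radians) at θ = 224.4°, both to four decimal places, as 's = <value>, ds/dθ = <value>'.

segment 1 (0° to 66.6°, dwell): s unchanged at 0.0000
segment 2 (66.6° to 96.6°, cycloidal, h = 18) is passed completely: s = 0.0000 + (18) = 18.0000
segment 3 (96.6° to 140.4°, dwell): s unchanged at 18.0000
θ = 224.4° falls in segment 4 (140.4° to 263.3°, simple-harmonic, h = -12): β = 224.4 − 140.4 = 84°, B = 122.9°; Δs = -12/2·(1 − cos(π·0.6835)) = -9.2702; s = 18.0000 − 9.2702 = 8.7298
velocity in seg [140.4°–263.3°] (simple-harmonic), θ in radians: β = 84° = 1.4661 rad, B = 122.9° = 2.1450 rad; ds/dθ = (πh/(2B)) sin(πβ/B) = (π·(-12)/(2·2.1450)) sin(π·0.6835) = -7.367685 mm/rad

s = 8.7298, ds/dθ = -7.3677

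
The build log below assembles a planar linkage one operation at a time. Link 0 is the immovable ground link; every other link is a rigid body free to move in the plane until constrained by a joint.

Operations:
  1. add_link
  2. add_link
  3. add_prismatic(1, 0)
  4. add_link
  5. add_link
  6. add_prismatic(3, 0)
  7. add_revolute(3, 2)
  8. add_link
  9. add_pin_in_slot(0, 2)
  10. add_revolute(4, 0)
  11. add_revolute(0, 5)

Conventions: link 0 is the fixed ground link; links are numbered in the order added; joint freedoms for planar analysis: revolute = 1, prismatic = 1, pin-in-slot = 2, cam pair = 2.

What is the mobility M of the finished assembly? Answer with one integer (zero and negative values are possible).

L=1 J1=0 J2=0
add link → L=2 J1=0 J2=0
add link → L=3 J1=0 J2=0
P@1,0 dof=1 J1 → L=3 J1=1 J2=0
add link → L=4 J1=1 J2=0
add link → L=5 J1=1 J2=0
P@3,0 dof=1 J1 → L=5 J1=2 J2=0
R@3,2 dof=1 J1 → L=5 J1=3 J2=0
add link → L=6 J1=3 J2=0
PS@0,2 dof=2 J2 → L=6 J1=3 J2=1
R@4,0 dof=1 J1 → L=6 J1=4 J2=1
R@0,5 dof=1 J1 → L=6 J1=5 J2=1
M=3(L−1)−2J1−J2=3·5−2·5−1=4

M = 4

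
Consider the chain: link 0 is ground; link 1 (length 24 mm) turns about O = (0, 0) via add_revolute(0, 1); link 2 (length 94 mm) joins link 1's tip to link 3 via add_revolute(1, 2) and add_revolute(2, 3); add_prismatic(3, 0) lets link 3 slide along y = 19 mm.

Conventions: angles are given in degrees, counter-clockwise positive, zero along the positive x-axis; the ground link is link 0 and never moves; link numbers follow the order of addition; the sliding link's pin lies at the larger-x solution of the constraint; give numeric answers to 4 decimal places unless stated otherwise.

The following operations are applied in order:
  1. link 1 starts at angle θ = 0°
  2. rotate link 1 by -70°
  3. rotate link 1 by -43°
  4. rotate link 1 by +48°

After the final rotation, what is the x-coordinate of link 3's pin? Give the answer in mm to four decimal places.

geometry: r = 24 mm, L = 94 mm, e = 19 mm; θ starts at 0°
rotate link 1 by -70°: θ ← 0° -70° = -70°
rotate link 1 by -43°: θ ← -70° -43° = -113°
rotate link 1 by +48°: θ ← -113° +48° = -65°
crank pin P = (r cos θ, r sin θ) = (10.142838, -21.751387)
h = r sin θ − e = -21.751387 − 19 = -40.751387
x = r cos θ + √(L² − h²) = 10.142838 + 84.707287 = 94.850125

94.8501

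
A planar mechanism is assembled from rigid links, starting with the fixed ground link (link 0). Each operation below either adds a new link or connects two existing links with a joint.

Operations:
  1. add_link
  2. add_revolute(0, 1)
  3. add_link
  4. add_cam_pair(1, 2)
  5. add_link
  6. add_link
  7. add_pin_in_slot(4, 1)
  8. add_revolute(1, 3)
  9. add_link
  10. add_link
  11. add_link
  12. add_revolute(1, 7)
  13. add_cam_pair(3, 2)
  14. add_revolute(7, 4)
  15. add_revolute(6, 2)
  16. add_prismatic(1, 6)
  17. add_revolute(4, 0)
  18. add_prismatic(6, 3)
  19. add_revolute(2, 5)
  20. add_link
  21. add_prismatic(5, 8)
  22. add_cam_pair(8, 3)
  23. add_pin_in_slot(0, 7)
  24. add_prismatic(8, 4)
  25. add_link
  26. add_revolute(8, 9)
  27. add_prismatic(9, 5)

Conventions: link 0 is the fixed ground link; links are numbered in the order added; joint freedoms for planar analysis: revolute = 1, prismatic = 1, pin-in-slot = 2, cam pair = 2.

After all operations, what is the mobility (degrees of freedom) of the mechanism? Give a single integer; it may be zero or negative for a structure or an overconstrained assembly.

ground; <1,0,0>
#1 <2,0,0>
R:0↔1 J1 <2,1,0>
#2 <3,1,0>
C:1↔2 J2 <3,1,1>
#3 <4,1,1>
#4 <5,1,1>
PS:4↔1 J2 <5,1,2>
R:1↔3 J1 <5,2,2>
#5 <6,2,2>
#6 <7,2,2>
#7 <8,2,2>
R:1↔7 J1 <8,3,2>
C:3↔2 J2 <8,3,3>
R:7↔4 J1 <8,4,3>
R:6↔2 J1 <8,5,3>
P:1↔6 J1 <8,6,3>
R:4↔0 J1 <8,7,3>
P:6↔3 J1 <8,8,3>
R:2↔5 J1 <8,9,3>
#8 <9,9,3>
P:5↔8 J1 <9,10,3>
C:8↔3 J2 <9,10,4>
PS:0↔7 J2 <9,10,5>
P:8↔4 J1 <9,11,5>
#9 <10,11,5>
R:8↔9 J1 <10,12,5>
P:9↔5 J1 <10,13,5>
3×9 − 2×13 − 1×5 = -4

M = -4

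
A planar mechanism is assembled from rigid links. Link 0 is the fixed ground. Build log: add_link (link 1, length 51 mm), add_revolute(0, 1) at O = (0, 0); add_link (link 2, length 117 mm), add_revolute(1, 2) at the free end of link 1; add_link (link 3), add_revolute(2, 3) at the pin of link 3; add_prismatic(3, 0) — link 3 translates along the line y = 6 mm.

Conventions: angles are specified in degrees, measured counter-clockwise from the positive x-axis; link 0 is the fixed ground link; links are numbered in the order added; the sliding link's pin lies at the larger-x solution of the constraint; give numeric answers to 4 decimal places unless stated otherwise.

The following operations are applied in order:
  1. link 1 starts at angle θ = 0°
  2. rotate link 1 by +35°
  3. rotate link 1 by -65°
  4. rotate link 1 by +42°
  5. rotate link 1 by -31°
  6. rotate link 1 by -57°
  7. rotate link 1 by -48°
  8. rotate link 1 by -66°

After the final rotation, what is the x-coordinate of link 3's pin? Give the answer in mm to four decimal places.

geometry: r = 51 mm, L = 117 mm, e = 6 mm; θ starts at 0°
rotate link 1 by +35°: θ ← 0° +35° = 35°
rotate link 1 by -65°: θ ← 35° -65° = -30°
rotate link 1 by +42°: θ ← -30° +42° = 12°
rotate link 1 by -31°: θ ← 12° -31° = -19°
rotate link 1 by -57°: θ ← -19° -57° = -76°
rotate link 1 by -48°: θ ← -76° -48° = -124°
rotate link 1 by -66°: θ ← -124° -66° = -190°
crank pin P = (r cos θ, r sin θ) = (-50.225195, 8.856057)
h = r sin θ − e = 8.856057 − 6 = 2.856057
x = r cos θ + √(L² − h²) = -50.225195 + 116.965136 = 66.739940

66.7399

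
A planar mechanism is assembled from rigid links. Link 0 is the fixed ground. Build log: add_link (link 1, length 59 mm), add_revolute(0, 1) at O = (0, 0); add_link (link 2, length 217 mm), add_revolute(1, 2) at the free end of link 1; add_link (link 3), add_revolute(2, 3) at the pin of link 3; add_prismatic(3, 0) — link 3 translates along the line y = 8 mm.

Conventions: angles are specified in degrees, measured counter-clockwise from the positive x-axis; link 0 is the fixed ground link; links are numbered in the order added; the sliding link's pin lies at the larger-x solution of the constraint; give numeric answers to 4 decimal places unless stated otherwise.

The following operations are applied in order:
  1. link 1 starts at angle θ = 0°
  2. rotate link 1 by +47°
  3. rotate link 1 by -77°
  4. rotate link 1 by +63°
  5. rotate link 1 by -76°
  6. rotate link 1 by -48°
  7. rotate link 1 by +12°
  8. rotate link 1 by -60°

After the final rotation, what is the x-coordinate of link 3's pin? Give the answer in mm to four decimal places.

geometry: r = 59 mm, L = 217 mm, e = 8 mm; θ starts at 0°
rotate link 1 by +47°: θ ← 0° +47° = 47°
rotate link 1 by -77°: θ ← 47° -77° = -30°
rotate link 1 by +63°: θ ← -30° +63° = 33°
rotate link 1 by -76°: θ ← 33° -76° = -43°
rotate link 1 by -48°: θ ← -43° -48° = -91°
rotate link 1 by +12°: θ ← -91° +12° = -79°
rotate link 1 by -60°: θ ← -79° -60° = -139°
crank pin P = (r cos θ, r sin θ) = (-44.527865, -38.707483)
h = r sin θ − e = -38.707483 − 8 = -46.707483
x = r cos θ + √(L² − h²) = -44.527865 + 211.913688 = 167.385823

167.3858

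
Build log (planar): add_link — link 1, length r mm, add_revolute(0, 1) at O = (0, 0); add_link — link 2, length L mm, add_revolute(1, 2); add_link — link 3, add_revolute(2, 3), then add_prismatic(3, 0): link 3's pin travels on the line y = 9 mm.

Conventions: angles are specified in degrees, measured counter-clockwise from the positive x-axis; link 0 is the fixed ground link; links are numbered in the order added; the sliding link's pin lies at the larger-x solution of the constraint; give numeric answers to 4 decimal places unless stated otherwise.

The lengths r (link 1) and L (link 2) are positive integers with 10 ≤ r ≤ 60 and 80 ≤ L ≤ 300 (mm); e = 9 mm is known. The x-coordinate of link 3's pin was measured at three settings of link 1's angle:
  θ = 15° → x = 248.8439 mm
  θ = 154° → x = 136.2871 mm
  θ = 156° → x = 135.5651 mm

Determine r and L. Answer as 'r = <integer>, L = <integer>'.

constraint per measurement: (x − r cos θ)² + (r sin θ − e)² = L²
subtracting the θ₁ and θ₂ equations cancels the r² and L² terms:
r = (x₁² − x₂²) / (2[(x₁cos θ₁ + e sin θ₁) − (x₂cos θ₂ + e sin θ₂)]) = 60.0000 → r = 60
L² = (x₁ − r cos θ₁)² + (r sin θ₁ − e)² = 36480.9920 → L = 191.0000 → L = 191
check at θ₃=156°: x = 135.5651 (printed 135.5651) ✓

r = 60, L = 191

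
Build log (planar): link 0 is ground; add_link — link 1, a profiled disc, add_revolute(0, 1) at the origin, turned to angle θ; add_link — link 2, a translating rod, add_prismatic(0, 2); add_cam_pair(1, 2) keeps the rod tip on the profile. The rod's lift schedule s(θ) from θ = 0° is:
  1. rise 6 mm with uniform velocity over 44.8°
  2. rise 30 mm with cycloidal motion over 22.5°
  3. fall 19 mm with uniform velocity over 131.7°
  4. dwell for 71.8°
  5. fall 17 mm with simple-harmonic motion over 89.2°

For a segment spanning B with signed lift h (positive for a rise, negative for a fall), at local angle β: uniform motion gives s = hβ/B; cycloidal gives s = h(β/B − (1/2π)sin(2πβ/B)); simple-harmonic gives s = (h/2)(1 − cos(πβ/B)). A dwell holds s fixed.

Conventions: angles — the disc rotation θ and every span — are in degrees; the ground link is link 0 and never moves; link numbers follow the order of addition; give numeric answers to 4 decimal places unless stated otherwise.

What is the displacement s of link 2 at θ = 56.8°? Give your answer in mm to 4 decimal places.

seg 1 [0°–44.8°] uniform, h=6: full span → s += 6 → s = 6.0000
seg 2 [44.8°–67.3°] cycloidal, h=30: θ=56.8° here. β=12, B=22.5. 30·(0.5333 − sin(2π·0.5333)/(2π)) = 16.9927 → s = 22.9927

22.9927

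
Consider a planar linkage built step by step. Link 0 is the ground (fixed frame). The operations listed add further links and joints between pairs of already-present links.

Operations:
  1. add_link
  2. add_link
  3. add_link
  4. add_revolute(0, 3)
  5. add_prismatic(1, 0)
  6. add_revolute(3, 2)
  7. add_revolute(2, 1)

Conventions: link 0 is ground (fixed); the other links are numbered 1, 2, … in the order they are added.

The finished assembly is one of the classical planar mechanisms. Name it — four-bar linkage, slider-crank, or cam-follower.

links: 4 (incl. ground); joints: 3 revolute, 1 prismatic, 0 higher (cam) pair, forming one closed loop
4 links, 3 revolutes + 1 prismatic in one loop → slider-crank

slider-crank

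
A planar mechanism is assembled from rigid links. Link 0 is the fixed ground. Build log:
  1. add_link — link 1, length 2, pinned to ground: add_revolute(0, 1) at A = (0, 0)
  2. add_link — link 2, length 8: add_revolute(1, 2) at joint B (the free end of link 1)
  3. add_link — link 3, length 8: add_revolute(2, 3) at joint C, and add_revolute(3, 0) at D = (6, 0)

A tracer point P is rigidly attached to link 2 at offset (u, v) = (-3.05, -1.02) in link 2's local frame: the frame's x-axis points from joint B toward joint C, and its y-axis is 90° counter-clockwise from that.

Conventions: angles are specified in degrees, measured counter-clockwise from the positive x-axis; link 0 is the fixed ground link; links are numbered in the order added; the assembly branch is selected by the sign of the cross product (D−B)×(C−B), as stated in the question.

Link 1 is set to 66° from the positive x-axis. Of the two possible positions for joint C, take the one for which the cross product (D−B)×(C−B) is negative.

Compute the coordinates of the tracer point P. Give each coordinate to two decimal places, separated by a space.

A=(0,0), D=(6.00,0)
B = A + 2.00·(cos66°, sin66°) = (0.8135, 1.8271)
|BD| = 5.4989
circle(B,8.00) ∩ circle(D,8.00): a=2.7495, h=7.5127
  candidates: C₊=(5.9029,7.9994) cross=41.312; C₋=(0.9106,-6.1723) cross=-41.312
  branch - wants cross < 0 → take C=(0.9106,-6.1723) (cross=-41.312)
ex = (C−B)/|BC| = (0.0121,-0.9999); ey = (0.9999,0.0121)
P = B + -3.05·ex + -1.02·ey = (-0.2435,4.8645)

-0.24 4.86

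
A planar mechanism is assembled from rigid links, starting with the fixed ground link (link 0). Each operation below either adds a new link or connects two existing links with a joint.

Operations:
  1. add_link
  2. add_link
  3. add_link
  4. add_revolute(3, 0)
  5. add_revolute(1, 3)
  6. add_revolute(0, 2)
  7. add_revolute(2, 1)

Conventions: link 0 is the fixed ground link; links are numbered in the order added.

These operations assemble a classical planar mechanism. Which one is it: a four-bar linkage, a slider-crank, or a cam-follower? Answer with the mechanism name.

links: 4 (incl. ground); joints: 4 revolute, 0 prismatic, 0 higher (cam) pair, forming one closed loop
4 links in a single 4R loop → four-bar linkage

four-bar linkage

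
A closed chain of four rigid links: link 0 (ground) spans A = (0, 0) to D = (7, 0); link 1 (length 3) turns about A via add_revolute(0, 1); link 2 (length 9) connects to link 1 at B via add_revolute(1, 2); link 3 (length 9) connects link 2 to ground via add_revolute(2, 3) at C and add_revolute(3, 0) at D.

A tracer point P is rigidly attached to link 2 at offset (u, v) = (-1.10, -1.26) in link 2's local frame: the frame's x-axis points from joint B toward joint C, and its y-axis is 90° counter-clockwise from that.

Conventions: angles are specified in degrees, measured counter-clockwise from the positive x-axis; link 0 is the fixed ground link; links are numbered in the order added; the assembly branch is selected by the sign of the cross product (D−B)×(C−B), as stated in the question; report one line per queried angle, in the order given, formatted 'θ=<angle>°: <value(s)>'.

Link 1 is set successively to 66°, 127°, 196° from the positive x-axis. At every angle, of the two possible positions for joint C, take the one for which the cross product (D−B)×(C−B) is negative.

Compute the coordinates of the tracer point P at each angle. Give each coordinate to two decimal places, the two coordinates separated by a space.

A=(0,0), D=(7.00,0)
θ=66°: B = A + 3.00·(cos66°, sin66°) = (1.2202, 2.7406)
θ=66°: |BD| = 6.3966
θ=66°: circle(B,9.00) ∩ circle(D,9.00): a=3.1983, h=8.4125
θ=66°:   candidates: C₊=(7.7144,8.9716) cross=53.812; C₋=(0.5058,-6.2310) cross=-53.812
θ=66°:   branch - wants cross < 0 → take C=(0.5058,-6.2310) (cross=-53.812)
θ=66°: ex = (C−B)/|BC| = (-0.0794,-0.9968); ey = (0.9968,-0.0794)
θ=66°: P = B + -1.10·ex + -1.26·ey = (0.0515,3.9372)
θ=127°: B = A + 3.00·(cos127°, sin127°) = (-1.8054, 2.3959)
θ=127°: |BD| = 9.1256
θ=127°: circle(B,9.00) ∩ circle(D,9.00): a=4.5628, h=7.7576
θ=127°:   candidates: C₊=(4.6340,8.6834) cross=70.793; C₋=(0.5605,-6.2875) cross=-70.793
θ=127°:   branch - wants cross < 0 → take C=(0.5605,-6.2875) (cross=-70.793)
θ=127°: ex = (C−B)/|BC| = (0.2629,-0.9648); ey = (0.9648,0.2629)
θ=127°: P = B + -1.10·ex + -1.26·ey = (-3.3103,3.1260)
θ=196°: B = A + 3.00·(cos196°, sin196°) = (-2.8838, -0.8269)
θ=196°: |BD| = 9.9183
θ=196°: circle(B,9.00) ∩ circle(D,9.00): a=4.9592, h=7.5104
θ=196°:   candidates: C₊=(1.4319,7.0708) cross=74.491; C₋=(2.6843,-7.8978) cross=-74.491
θ=196°:   branch - wants cross < 0 → take C=(2.6843,-7.8978) (cross=-74.491)
θ=196°: ex = (C−B)/|BC| = (0.6187,-0.7856); ey = (0.7856,0.6187)
θ=196°: P = B + -1.10·ex + -1.26·ey = (-4.5542,-0.7422)

θ=66°: 0.05 3.94
θ=127°: -3.31 3.13
θ=196°: -4.55 -0.74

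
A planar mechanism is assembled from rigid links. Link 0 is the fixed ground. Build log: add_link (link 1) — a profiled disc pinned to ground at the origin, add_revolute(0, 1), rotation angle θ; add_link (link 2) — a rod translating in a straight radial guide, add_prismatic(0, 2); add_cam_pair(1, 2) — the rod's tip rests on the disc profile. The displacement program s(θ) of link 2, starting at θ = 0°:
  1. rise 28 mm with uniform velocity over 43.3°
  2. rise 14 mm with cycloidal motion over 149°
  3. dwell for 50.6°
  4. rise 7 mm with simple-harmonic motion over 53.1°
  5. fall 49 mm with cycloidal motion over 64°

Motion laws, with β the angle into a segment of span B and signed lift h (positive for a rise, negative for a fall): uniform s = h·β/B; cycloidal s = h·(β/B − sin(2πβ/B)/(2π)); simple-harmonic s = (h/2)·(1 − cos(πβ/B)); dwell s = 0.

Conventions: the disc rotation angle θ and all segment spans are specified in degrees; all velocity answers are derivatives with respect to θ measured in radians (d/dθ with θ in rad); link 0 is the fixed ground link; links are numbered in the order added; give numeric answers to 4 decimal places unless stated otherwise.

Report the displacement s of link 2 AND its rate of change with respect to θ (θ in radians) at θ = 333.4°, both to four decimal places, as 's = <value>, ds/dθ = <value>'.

seg 1 [0°–43.3°] uniform, h=28: full span → s += 28 → s = 28.0000
seg 2 [43.3°–192.3°] cycloidal, h=14: full span → s += 14 → s = 42.0000
seg 3 [192.3°–242.9°] dwell: s stays 42.0000
seg 4 [242.9°–296°] simple-harmonic, h=7: full span → s += 7 → s = 49.0000
seg 5 [296°–360°] cycloidal, h=-49: θ=333.4° here. β=37.4, B=64. -49·(0.5844 − sin(2π·0.5844)/(2π)) = -32.5778 → s = 16.4222
velocity in seg [296°–360°] (cycloidal), θ in radians: β = 37.4° = 0.6528 rad, B = 64° = 1.1170 rad; ds/dθ = (h/B)(1 − cos(2πβ/B)) = ((-49)/1.1170)(1 − cos(2π·0.5844)) = -81.712721 mm/rad

s = 16.4222, ds/dθ = -81.7127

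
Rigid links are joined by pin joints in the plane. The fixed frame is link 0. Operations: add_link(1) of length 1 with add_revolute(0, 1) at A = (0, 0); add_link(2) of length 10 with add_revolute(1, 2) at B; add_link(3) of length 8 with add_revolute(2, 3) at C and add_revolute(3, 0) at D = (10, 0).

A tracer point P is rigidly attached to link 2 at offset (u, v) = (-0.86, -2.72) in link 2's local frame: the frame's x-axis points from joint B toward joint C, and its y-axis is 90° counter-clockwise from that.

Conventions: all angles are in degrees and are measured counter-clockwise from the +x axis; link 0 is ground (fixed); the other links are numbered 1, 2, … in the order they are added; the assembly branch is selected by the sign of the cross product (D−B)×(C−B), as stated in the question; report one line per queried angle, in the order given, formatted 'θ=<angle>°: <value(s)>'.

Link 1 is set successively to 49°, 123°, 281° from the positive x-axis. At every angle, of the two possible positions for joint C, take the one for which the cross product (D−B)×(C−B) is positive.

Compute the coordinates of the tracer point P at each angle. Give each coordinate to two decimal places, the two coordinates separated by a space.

A=(0,0), D=(10.00,0)
θ=49°: B = A + 1.00·(cos49°, sin49°) = (0.6561, 0.7547)
θ=49°: |BD| = 9.3744
θ=49°: circle(B,10.00) ∩ circle(D,8.00): a=6.6073, h=7.5062
θ=49°:   candidates: C₊=(7.8462,7.7046) cross=70.366; C₋=(6.6376,-7.2591) cross=-70.366
θ=49°:   branch + wants cross > 0 → take C=(7.8462,7.7046) (cross=70.366)
θ=49°: ex = (C−B)/|BC| = (0.7190,0.6950); ey = (-0.6950,0.7190)
θ=49°: P = B + -0.86·ex + -2.72·ey = (1.9281,-1.7987)
θ=123°: B = A + 1.00·(cos123°, sin123°) = (-0.5446, 0.8387)
θ=123°: |BD| = 10.5779
θ=123°: circle(B,10.00) ∩ circle(D,8.00): a=6.9906, h=7.1506
θ=123°:   candidates: C₊=(6.9909,7.4125) cross=75.639; C₋=(5.8570,-6.8437) cross=-75.639
θ=123°:   branch + wants cross > 0 → take C=(6.9909,7.4125) (cross=75.639)
θ=123°: ex = (C−B)/|BC| = (0.7536,0.6574); ey = (-0.6574,0.7536)
θ=123°: P = B + -0.86·ex + -2.72·ey = (0.5954,-1.7764)
θ=281°: B = A + 1.00·(cos281°, sin281°) = (0.1908, -0.9816)
θ=281°: |BD| = 9.8582
θ=281°: circle(B,10.00) ∩ circle(D,8.00): a=6.7550, h=7.3736
θ=281°:   candidates: C₊=(6.1780,7.0280) cross=72.690; C₋=(7.6464,-7.6460) cross=-72.690
θ=281°:   branch + wants cross > 0 → take C=(6.1780,7.0280) (cross=72.690)
θ=281°: ex = (C−B)/|BC| = (0.5987,0.8010); ey = (-0.8010,0.5987)
θ=281°: P = B + -0.86·ex + -2.72·ey = (1.8545,-3.2990)

θ=49°: 1.93 -1.80
θ=123°: 0.60 -1.78
θ=281°: 1.85 -3.30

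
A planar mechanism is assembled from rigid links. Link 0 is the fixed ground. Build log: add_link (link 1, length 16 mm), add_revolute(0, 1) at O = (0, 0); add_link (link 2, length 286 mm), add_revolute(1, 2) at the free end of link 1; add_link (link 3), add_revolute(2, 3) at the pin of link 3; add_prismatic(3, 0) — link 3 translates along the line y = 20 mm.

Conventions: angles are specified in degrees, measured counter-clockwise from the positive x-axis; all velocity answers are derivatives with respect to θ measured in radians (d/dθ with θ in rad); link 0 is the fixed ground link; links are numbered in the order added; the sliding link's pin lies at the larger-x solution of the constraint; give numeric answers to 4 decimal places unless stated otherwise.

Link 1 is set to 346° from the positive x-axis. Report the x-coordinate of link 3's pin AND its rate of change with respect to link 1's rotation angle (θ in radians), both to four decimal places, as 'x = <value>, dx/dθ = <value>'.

geometry: r = 16 mm, L = 286 mm, e = 20 mm
crank pin P = (r cos θ, r sin θ) = (15.524732, -3.870750)
h = r sin θ − e = -3.870750 − 20 = -23.870750
x = r cos θ + √(L² − h²) = 15.524732 + 285.002083 = 300.526815
dx/dθ = −r sin θ − h·r cos θ/√(L² − h²) (θ in radians; h = -23.870750) = 5.171046

x = 300.5268, dx/dθ = 5.1710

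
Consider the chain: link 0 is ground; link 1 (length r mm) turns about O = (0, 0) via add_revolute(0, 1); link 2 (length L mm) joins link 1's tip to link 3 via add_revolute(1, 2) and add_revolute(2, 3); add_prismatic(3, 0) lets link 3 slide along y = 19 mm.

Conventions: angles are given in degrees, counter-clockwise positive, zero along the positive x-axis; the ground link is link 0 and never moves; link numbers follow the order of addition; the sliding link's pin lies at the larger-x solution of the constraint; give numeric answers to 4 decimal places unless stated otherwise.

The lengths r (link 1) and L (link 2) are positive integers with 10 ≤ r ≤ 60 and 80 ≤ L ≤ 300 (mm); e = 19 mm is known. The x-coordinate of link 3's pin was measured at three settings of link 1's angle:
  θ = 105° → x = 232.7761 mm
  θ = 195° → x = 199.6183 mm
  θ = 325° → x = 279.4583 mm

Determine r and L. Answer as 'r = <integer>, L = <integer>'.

constraint per measurement: (x − r cos θ)² + (r sin θ − e)² = L²
subtracting the θ₁ and θ₂ equations cancels the r² and L² terms:
r = (x₁² − x₂²) / (2[(x₁cos θ₁ + e sin θ₁) − (x₂cos θ₂ + e sin θ₂)]) = 46.0000 → r = 46
L² = (x₁ − r cos θ₁)² + (r sin θ₁ − e)² = 60515.9881 → L = 246.0000 → L = 246
check at θ₃=325°: x = 279.4583 (printed 279.4583) ✓

r = 46, L = 246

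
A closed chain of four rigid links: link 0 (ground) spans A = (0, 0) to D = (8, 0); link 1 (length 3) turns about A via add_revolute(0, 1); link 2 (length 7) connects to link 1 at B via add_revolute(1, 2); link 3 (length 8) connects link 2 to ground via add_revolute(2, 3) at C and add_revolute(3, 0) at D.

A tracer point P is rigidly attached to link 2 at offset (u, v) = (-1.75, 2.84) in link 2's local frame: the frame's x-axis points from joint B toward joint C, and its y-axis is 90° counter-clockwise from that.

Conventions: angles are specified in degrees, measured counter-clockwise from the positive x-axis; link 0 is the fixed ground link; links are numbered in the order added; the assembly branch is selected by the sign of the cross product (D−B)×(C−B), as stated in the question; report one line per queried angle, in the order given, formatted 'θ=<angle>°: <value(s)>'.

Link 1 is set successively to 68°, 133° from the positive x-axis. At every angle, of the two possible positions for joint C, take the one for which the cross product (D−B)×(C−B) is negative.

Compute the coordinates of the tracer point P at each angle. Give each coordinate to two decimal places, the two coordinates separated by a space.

A=(0,0), D=(8.00,0)
θ=68°: B = A + 3.00·(cos68°, sin68°) = (1.1238, 2.7816)
θ=68°: |BD| = 7.4175
θ=68°: circle(B,7.00) ∩ circle(D,8.00): a=2.6976, h=6.4593
θ=68°:   candidates: C₊=(6.0468,7.7579) cross=47.912; C₋=(1.2023,-4.2180) cross=-47.912
θ=68°:   branch - wants cross < 0 → take C=(1.2023,-4.2180) (cross=-47.912)
θ=68°: ex = (C−B)/|BC| = (0.0112,-0.9999); ey = (0.9999,0.0112)
θ=68°: P = B + -1.75·ex + 2.84·ey = (3.9440,4.5633)
θ=133°: B = A + 3.00·(cos133°, sin133°) = (-2.0460, 2.1941)
θ=133°: |BD| = 10.2828
θ=133°: circle(B,7.00) ∩ circle(D,8.00): a=4.4120, h=5.4345
θ=133°:   candidates: C₊=(3.4240,6.5620) cross=55.882; C₋=(1.1049,-4.0567) cross=-55.882
θ=133°:   branch - wants cross < 0 → take C=(1.1049,-4.0567) (cross=-55.882)
θ=133°: ex = (C−B)/|BC| = (0.4501,-0.8930); ey = (0.8930,0.4501)
θ=133°: P = B + -1.75·ex + 2.84·ey = (-0.2977,5.0351)

θ=68°: 3.94 4.56
θ=133°: -0.30 5.04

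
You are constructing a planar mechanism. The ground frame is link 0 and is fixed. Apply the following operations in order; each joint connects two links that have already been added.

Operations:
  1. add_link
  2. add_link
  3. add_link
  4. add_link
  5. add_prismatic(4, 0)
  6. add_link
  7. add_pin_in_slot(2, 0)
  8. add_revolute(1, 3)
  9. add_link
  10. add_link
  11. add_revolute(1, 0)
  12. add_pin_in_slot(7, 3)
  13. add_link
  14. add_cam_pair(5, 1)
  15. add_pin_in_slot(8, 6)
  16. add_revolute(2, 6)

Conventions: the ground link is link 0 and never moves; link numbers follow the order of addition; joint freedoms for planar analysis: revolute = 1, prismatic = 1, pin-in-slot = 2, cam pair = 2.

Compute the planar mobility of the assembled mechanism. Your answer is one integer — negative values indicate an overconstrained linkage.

L=1 J1=0 J2=0
add link → L=2 J1=0 J2=0
add link → L=3 J1=0 J2=0
add link → L=4 J1=0 J2=0
add link → L=5 J1=0 J2=0
P@4,0 dof=1 J1 → L=5 J1=1 J2=0
add link → L=6 J1=1 J2=0
PS@2,0 dof=2 J2 → L=6 J1=1 J2=1
R@1,3 dof=1 J1 → L=6 J1=2 J2=1
add link → L=7 J1=2 J2=1
add link → L=8 J1=2 J2=1
R@1,0 dof=1 J1 → L=8 J1=3 J2=1
PS@7,3 dof=2 J2 → L=8 J1=3 J2=2
add link → L=9 J1=3 J2=2
C@5,1 dof=2 J2 → L=9 J1=3 J2=3
PS@8,6 dof=2 J2 → L=9 J1=3 J2=4
R@2,6 dof=1 J1 → L=9 J1=4 J2=4
M=3(L−1)−2J1−J2=3·8−2·4−4=12

M = 12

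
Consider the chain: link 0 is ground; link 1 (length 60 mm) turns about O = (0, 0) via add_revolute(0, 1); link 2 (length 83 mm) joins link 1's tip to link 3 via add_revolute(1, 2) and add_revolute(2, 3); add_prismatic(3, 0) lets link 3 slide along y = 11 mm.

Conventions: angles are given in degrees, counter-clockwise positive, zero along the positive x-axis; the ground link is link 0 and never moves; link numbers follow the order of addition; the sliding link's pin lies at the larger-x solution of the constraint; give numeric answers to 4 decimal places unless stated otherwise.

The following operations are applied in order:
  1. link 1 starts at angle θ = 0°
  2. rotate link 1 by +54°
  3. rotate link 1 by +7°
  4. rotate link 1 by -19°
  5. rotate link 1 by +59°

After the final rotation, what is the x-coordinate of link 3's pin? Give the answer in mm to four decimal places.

geometry: r = 60 mm, L = 83 mm, e = 11 mm; θ starts at 0°
rotate link 1 by +54°: θ ← 0° +54° = 54°
rotate link 1 by +7°: θ ← 54° +7° = 61°
rotate link 1 by -19°: θ ← 61° -19° = 42°
rotate link 1 by +59°: θ ← 42° +59° = 101°
crank pin P = (r cos θ, r sin θ) = (-11.448540, 58.897631)
h = r sin θ − e = 58.897631 − 11 = 47.897631
x = r cos θ + √(L² − h²) = -11.448540 + 67.785079 = 56.336539

56.3365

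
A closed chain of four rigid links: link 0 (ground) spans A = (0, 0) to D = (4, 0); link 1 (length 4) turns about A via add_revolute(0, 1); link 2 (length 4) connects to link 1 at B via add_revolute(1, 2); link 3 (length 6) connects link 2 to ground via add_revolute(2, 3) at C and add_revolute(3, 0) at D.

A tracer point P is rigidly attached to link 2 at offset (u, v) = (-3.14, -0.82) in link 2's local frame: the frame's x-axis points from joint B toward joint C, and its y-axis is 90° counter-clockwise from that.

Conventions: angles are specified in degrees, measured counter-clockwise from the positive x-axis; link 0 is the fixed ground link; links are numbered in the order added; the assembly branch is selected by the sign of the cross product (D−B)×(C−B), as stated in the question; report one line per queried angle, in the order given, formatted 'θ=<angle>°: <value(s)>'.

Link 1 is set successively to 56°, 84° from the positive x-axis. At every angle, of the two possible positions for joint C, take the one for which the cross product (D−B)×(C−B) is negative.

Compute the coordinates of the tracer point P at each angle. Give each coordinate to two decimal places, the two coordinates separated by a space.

A=(0,0), D=(4.00,0)
θ=56°: B = A + 4.00·(cos56°, sin56°) = (2.2368, 3.3162)
θ=56°: |BD| = 3.7558
θ=56°: circle(B,4.00) ∩ circle(D,6.00): a=-0.7847, h=3.9223
θ=56°:   candidates: C₊=(5.3316,5.8504) cross=14.731; C₋=(-1.5948,2.1676) cross=-14.731
θ=56°:   branch - wants cross < 0 → take C=(-1.5948,2.1676) (cross=-14.731)
θ=56°: ex = (C−B)/|BC| = (-0.9579,-0.2871); ey = (0.2871,-0.9579)
θ=56°: P = B + -3.14·ex + -0.82·ey = (5.0091,5.0032)
θ=84°: B = A + 4.00·(cos84°, sin84°) = (0.4181, 3.9781)
θ=84°: |BD| = 5.3530
θ=84°: circle(B,4.00) ∩ circle(D,6.00): a=0.8084, h=3.9175
θ=84°:   candidates: C₊=(3.8703,5.9986) cross=20.970; C₋=(-1.9522,0.7560) cross=-20.970
θ=84°:   branch - wants cross < 0 → take C=(-1.9522,0.7560) (cross=-20.970)
θ=84°: ex = (C−B)/|BC| = (-0.5926,-0.8055); ey = (0.8055,-0.5926)
θ=84°: P = B + -3.14·ex + -0.82·ey = (1.6183,6.9933)

θ=56°: 5.01 5.00
θ=84°: 1.62 6.99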